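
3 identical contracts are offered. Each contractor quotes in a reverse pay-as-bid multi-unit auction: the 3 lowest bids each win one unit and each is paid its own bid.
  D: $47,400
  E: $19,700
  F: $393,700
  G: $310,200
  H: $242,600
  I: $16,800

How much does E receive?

E is paid $19,700

Ordering the bids: 16,800 (I), 19,700 (E), 47,400 (D), 242,600 (H), 310,200 (G), …
Lowest 3: I, E, D.
E wins → own bid $19,700.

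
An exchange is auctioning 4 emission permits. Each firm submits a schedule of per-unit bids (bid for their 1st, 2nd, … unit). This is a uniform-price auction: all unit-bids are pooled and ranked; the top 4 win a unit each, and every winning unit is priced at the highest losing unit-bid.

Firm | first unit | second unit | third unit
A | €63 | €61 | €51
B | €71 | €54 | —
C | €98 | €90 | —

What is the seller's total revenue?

Total revenue: €244

Merging the schedules and taking the best 4: 98 (C-1), 90 (C-2), 71 (B-1), 63 (A-1)
The (k+1)-th unit-bid is €61.
Allocation: A 1, B 1, C 2. Every unit priced at €61.
Revenue = 4 × 61 = €244.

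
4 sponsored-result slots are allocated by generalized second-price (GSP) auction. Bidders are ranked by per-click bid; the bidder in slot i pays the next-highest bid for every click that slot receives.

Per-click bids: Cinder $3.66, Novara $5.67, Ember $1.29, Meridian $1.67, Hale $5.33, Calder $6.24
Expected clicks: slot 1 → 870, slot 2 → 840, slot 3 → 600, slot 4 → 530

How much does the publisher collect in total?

Sorting advertisers: $6.24 (Calder) > $5.67 (Novara) > $5.33 (Hale) > $3.66 (Cinder) > $1.67 (Meridian) > …
Slot 1: Calder pays $5.67 × 870 = $4932.90
Slot 2: Novara pays $5.33 × 840 = $4477.20
Slot 3: Hale pays $3.66 × 600 = $2196.00
Slot 4: Cinder pays $1.67 × 530 = $885.10
Total = $12491.20

Total revenue: $12491.20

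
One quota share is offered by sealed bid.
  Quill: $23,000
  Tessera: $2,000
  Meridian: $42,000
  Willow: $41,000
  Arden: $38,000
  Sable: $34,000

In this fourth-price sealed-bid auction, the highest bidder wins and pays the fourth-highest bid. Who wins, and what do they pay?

Sorting bids: 42,000 (Meridian) > 41,000 (Willow) > 38,000 (Arden) > 34,000 (Sable) > 23,000 (Quill) > 2,000 (Tessera)
Meridian is highest; pays the fourth-highest bid, $34,000.

Meridian pays $34,000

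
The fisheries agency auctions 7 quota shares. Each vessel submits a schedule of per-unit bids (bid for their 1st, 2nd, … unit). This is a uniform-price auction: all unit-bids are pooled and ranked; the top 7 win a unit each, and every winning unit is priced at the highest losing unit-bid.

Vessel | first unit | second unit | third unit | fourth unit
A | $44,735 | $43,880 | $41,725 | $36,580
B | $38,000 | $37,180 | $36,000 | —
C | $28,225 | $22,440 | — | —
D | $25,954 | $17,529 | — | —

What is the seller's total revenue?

Total revenue: $197,575

Pooled unit-bids ranked (top 7): 44,735 (A-1), 43,880 (A-2), 41,725 (A-3), 38,000 (B-1), 37,180 (B-2), 36,580 (A-4), 36,000 (B-3)
Highest rejected unit-bid = $28,225.
Allocation: A 4, B 3. Every unit priced at $28,225.
Revenue = 7 × 28,225 = $197,575.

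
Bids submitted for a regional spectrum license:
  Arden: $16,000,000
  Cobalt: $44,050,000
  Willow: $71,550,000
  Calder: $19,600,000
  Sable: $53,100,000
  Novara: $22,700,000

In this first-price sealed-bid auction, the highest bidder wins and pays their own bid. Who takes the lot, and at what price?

Sorting bids: 71,550,000 (Willow) > 53,100,000 (Sable) > 44,050,000 (Cobalt) > 22,700,000 (Novara) > 19,600,000 (Calder) > 16,000,000 (Arden)
First-price: Willow pays what they bid, $71,550,000.

Willow pays $71,550,000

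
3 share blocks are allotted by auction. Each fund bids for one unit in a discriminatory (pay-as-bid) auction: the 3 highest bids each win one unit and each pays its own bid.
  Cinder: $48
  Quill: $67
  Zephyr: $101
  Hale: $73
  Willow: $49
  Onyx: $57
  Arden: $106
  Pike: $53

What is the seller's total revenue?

Total revenue: $280

Sorting: 106 (Arden), 101 (Zephyr), 73 (Hale), 67 (Quill), 57 (Onyx), …
Winners (3 units): Arden, Zephyr, Hale.
Total revenue = 106 + 101 + 73 = $280.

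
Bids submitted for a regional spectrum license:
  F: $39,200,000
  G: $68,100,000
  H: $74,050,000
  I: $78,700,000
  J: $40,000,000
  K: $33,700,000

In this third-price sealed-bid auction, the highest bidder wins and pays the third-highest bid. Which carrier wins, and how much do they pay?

Third-price sealed-bid auction: the highest bidder wins and pays the third-highest bid.
Sorting bids: 78,700,000 (I) > 74,050,000 (H) > 68,100,000 (G) > 40,000,000 (J) > 39,200,000 (F) > 33,700,000 (K)
I is highest; pays the third-highest bid, $68,100,000.

I pays $68,100,000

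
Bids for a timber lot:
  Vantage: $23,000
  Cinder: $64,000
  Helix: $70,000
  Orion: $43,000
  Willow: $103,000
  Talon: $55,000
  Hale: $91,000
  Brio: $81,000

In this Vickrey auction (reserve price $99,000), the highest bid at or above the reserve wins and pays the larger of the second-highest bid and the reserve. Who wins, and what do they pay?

Vickrey auction (reserve price $99,000): the highest bid at or above the reserve wins and pays the larger of the second-highest bid and the reserve.
Bids in order: 103,000 (Willow) > 91,000 (Hale) > 81,000 (Brio) > 70,000 (Helix) > 64,000 (Cinder) > 55,000 (Talon) > …
Highest eligible bid: Willow at $103,000.
max(second-highest $91,000, reserve $99,000) = $99,000.

Willow pays $99,000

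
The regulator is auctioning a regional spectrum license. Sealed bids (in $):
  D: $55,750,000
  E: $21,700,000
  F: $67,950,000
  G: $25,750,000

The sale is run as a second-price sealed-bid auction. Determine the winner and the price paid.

F pays $55,750,000

Second-price sealed-bid auction: the highest bidder wins and pays the second-highest bid.
Sorting bids: 67,950,000 (F) > 55,750,000 (D) > 25,750,000 (G) > 21,700,000 (E)
F wins with the highest bid; price is set by the runner-up at $55,750,000.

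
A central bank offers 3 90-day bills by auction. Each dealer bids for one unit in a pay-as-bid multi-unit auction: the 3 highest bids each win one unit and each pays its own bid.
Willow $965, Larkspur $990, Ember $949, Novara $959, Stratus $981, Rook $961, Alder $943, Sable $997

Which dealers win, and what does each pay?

Sable $997, Larkspur $990, Stratus $981

Bids ranked high→low: 997 (Sable), 990 (Larkspur), 981 (Stratus), 965 (Willow), 961 (Rook), …
The 3 highest are Sable, Larkspur, Stratus.
Each winner pays its own bid: Sable $997, Larkspur $990, Stratus $981.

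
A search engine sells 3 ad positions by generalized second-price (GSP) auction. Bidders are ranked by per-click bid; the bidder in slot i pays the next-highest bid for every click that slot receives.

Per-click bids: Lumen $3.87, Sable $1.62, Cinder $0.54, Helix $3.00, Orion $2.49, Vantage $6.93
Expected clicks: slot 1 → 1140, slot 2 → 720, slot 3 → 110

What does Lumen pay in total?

Ranked by bid: $6.93 (Vantage) > $3.87 (Lumen) > $3.00 (Helix) > $2.49 (Orion) > …
Lumen holds slot 2 → pays next bid $3.00 × 720 clicks = $2160.00.

Lumen pays $2160.00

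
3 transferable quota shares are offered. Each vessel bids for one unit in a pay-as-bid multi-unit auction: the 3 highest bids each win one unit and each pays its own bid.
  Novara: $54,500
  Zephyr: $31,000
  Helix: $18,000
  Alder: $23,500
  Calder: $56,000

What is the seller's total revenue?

Total revenue: $141,500

Ordering the bids: 56,000 (Calder), 54,500 (Novara), 31,000 (Zephyr), 23,500 (Alder), 18,000 (Helix)
The 3 highest are Calder, Novara, Zephyr.
Total revenue = 56,000 + 54,500 + 31,000 = $141,500.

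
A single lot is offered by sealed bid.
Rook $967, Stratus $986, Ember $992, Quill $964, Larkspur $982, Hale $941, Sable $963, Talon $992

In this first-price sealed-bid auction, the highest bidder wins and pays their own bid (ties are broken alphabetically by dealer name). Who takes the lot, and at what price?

Ember pays $992

Sorting bids: 992 (Ember) > 992 (Talon) > 986 (Stratus) > 982 (Larkspur) > 967 (Rook) > 964 (Quill) > …
Ember and Talon tie at $992; tie-break gives it to Ember.
First-price: Ember pays what they bid, $992.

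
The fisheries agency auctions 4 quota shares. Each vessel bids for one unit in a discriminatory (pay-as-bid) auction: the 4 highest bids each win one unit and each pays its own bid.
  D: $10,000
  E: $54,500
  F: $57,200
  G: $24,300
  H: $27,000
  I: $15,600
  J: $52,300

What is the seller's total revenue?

Bids ranked high→low: 57,200 (F), 54,500 (E), 52,300 (J), 27,000 (H), 24,300 (G), 15,600 (I), …
The 4 highest are F, E, J, H.
Total revenue = 57,200 + 54,500 + 52,300 + 27,000 = $191,000.

Total revenue: $191,000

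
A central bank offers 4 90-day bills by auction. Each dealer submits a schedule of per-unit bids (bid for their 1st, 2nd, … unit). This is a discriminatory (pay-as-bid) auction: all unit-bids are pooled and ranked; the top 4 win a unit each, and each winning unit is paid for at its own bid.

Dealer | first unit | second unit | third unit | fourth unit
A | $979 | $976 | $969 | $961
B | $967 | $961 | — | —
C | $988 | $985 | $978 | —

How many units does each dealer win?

A 1, C 3

Merging the schedules and taking the best 4: 988 (C-1), 985 (C-2), 979 (A-1), 978 (C-3)
Next rejected bid: $976 (not a price — pay-as-bid).
Allocation: A 1, C 3.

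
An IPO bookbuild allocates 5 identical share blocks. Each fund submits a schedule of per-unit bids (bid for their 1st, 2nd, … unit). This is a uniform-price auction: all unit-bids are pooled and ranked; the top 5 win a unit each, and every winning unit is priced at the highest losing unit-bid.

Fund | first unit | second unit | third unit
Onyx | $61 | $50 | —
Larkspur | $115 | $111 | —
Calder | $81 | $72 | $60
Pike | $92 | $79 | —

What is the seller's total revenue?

Total revenue: $360

Merging the schedules and taking the best 5: 115 (Larkspur-1), 111 (Larkspur-2), 92 (Pike-1), 81 (Calder-1), 79 (Pike-2)
Highest rejected unit-bid = $72.
Allocation: Calder 1, Larkspur 2, Pike 2. Every unit priced at $72.
Revenue = 5 × 72 = $360.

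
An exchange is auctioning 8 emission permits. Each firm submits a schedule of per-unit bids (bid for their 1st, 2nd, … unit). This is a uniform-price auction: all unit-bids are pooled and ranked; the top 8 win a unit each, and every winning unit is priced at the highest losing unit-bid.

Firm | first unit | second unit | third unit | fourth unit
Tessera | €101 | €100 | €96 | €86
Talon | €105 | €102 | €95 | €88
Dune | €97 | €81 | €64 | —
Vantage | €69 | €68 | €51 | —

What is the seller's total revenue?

Merging the schedules and taking the best 8: 105 (Talon-1), 102 (Talon-2), 101 (Tessera-1), 100 (Tessera-2), 97 (Dune-1), 96 (Tessera-3), 95 (Talon-3), 88 (Talon-4)
First bid not allocated: €86.
Allocation: Dune 1, Talon 4, Tessera 3. Every unit priced at €86.
Revenue = 8 × 86 = €688.

Total revenue: €688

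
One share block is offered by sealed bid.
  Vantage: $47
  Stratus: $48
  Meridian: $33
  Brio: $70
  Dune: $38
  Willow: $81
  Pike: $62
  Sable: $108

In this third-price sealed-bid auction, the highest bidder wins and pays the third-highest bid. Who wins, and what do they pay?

Sable pays $70

Bids in order: 108 (Sable) > 81 (Willow) > 70 (Brio) > 62 (Pike) > 48 (Stratus) > 47 (Vantage) > …
Sable wins; payment is bid #3 in the ranking = $70.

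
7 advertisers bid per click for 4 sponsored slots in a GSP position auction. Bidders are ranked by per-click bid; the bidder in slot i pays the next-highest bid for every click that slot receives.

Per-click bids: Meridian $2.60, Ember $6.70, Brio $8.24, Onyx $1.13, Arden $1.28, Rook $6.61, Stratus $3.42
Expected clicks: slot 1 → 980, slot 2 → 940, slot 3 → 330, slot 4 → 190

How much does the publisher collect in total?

Ranked by bid: $8.24 (Brio) > $6.70 (Ember) > $6.61 (Rook) > $3.42 (Stratus) > $2.60 (Meridian) > …
Slot 1: Brio pays $6.70 × 980 = $6566.00
Slot 2: Ember pays $6.61 × 940 = $6213.40
Slot 3: Rook pays $3.42 × 330 = $1128.60
Slot 4: Stratus pays $2.60 × 190 = $494.00
Total = $14402.00

Total revenue: $14402.00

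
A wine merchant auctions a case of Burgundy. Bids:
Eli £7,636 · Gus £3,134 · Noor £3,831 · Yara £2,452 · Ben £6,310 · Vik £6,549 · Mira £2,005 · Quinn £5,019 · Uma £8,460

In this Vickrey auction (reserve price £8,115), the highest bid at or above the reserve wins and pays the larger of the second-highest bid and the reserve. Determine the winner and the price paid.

Vickrey auction (reserve price £8,115): the highest bid at or above the reserve wins and pays the larger of the second-highest bid and the reserve.
Sorting bids: 8,460 (Uma) > 7,636 (Eli) > 6,549 (Vik) > 6,310 (Ben) > 5,019 (Quinn) > 3,831 (Noor) > …
Uma has the top bid at or above the reserve (£8,460).
max(second-highest £7,636, reserve £8,115) = £8,115.

Uma pays £8,115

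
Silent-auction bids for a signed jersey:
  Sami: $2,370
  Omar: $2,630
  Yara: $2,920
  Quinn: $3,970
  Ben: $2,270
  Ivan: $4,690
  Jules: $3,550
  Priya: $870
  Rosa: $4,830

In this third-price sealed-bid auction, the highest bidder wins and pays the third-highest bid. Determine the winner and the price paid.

Third-price sealed-bid auction: the highest bidder wins and pays the third-highest bid.
Bids ranked: 4,830 (Rosa) > 4,690 (Ivan) > 3,970 (Quinn) > 3,550 (Jules) > 2,920 (Yara) > 2,630 (Omar) > …
Rosa is highest; pays the third-highest bid, $3,970.

Rosa pays $3,970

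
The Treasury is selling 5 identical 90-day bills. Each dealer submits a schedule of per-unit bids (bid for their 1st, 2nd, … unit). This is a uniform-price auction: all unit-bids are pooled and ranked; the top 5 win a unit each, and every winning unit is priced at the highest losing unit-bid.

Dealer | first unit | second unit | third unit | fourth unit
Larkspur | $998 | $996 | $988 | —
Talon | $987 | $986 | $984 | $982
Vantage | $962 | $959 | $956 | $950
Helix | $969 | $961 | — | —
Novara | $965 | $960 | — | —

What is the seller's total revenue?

Total revenue: $4,920

Merging the schedules and taking the best 5: 998 (Larkspur-1), 996 (Larkspur-2), 988 (Larkspur-3), 987 (Talon-1), 986 (Talon-2)
First bid not allocated: $984.
Allocation: Larkspur 3, Talon 2. Every unit priced at $984.
Revenue = 5 × 984 = $4,920.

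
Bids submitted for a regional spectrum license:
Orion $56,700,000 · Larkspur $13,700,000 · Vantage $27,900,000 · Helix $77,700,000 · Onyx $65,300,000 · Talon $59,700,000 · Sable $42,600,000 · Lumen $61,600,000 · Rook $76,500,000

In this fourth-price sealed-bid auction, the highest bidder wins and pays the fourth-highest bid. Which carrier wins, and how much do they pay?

Helix pays $61,600,000

Sorting bids: 77,700,000 (Helix) > 76,500,000 (Rook) > 65,300,000 (Onyx) > 61,600,000 (Lumen) > 59,700,000 (Talon) > 56,700,000 (Orion) > …
Helix is highest; pays the fourth-highest bid, $61,600,000.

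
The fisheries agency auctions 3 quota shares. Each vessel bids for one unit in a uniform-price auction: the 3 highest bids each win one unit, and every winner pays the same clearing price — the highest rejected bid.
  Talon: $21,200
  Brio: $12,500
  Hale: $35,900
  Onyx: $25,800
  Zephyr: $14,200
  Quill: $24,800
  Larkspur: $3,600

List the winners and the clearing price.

Hale, Onyx, Quill; each pays $21,200

Sorting: 35,900 (Hale), 25,800 (Onyx), 24,800 (Quill), 21,200 (Talon), 14,200 (Zephyr), …
Winners (3 units): Hale, Onyx, Quill.
First losing bid is Talon's $21,200, which sets the uniform price.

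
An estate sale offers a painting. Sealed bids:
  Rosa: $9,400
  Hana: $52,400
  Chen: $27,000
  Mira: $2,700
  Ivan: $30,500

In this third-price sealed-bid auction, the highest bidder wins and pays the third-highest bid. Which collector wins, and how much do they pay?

Rule: the highest bidder wins and pays the third-highest bid.
Bids ranked: 52,400 (Hana) > 30,500 (Ivan) > 27,000 (Chen) > 9,400 (Rosa) > 2,700 (Mira)
Hana is highest; pays the third-highest bid, $27,000.

Hana pays $27,000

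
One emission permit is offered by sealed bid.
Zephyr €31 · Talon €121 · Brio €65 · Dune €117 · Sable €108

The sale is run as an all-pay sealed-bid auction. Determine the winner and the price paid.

Sorting bids: 121 (Talon) > 117 (Dune) > 108 (Sable) > 65 (Brio) > 31 (Zephyr)
Talon is highest and takes the item; every bidder forfeits their bid.

Talon pays €121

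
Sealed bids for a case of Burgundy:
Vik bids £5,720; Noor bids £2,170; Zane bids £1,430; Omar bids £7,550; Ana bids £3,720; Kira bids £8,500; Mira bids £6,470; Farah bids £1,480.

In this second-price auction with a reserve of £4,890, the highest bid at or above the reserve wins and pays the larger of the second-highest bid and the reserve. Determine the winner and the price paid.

Kira pays £7,550

Second-price auction with a reserve of £4,890: the highest bid at or above the reserve wins and pays the larger of the second-highest bid and the reserve.
Sorting bids: 8,500 (Kira) > 7,550 (Omar) > 6,470 (Mira) > 5,720 (Vik) > 3,720 (Ana) > 2,170 (Noor) > …
Kira has the top bid at or above the reserve (£8,500).
Second-highest bid £7,550 exceeds the reserve £4,890 → payment £7,550.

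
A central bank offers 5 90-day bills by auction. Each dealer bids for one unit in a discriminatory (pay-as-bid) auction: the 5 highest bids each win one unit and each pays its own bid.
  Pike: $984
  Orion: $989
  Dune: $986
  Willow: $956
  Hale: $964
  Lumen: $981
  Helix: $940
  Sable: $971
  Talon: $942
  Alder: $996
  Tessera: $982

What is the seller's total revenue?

Sorting: 996 (Alder), 989 (Orion), 986 (Dune), 984 (Pike), 982 (Tessera), 981 (Lumen), 971 (Sable), …
The 5 highest are Alder, Orion, Dune, Pike, Tessera.
Total revenue = 996 + 989 + 986 + 984 + 982 = $4,937.

Total revenue: $4,937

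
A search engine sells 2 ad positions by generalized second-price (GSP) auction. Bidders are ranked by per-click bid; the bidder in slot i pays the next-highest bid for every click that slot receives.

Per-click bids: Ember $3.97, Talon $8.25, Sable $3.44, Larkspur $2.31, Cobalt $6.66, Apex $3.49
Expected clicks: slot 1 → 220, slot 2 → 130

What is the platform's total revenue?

Ranked by bid: $8.25 (Talon) > $6.66 (Cobalt) > $3.97 (Ember) > …
Slot 1: Talon pays $6.66 × 220 = $1465.20
Slot 2: Cobalt pays $3.97 × 130 = $516.10
Total = $1981.30

Total revenue: $1981.30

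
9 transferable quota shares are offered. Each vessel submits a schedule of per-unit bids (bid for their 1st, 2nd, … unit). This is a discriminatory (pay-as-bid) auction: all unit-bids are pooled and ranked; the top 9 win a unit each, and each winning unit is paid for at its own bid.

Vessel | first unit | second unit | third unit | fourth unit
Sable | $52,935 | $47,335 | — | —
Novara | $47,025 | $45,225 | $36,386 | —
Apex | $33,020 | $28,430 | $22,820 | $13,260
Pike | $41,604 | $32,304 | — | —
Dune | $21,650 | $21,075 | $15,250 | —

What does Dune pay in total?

Dune pays $0

All unit-bids, highest first — top 9: 52,935 (Sable-1), 47,335 (Sable-2), 47,025 (Novara-1), 45,225 (Novara-2), 41,604 (Pike-1), 36,386 (Novara-3), 33,020 (Apex-1), 32,304 (Pike-2), 28,430 (Apex-2)
Next rejected bid: $22,820 (not a price — pay-as-bid).
Dune wins no units.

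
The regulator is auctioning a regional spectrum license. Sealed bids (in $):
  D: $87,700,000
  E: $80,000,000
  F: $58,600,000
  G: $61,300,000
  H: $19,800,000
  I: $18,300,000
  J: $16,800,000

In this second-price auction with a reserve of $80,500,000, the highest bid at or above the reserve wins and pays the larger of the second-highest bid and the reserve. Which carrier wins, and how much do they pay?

D pays $80,500,000

Rule: the highest bid at or above the reserve wins and pays the larger of the second-highest bid and the reserve.
Bids ranked: 87,700,000 (D) > 80,000,000 (E) > 61,300,000 (G) > 58,600,000 (F) > 19,800,000 (H) > 18,300,000 (I) > …
Highest eligible bid: D at $87,700,000.
max(second-highest $80,000,000, reserve $80,500,000) = $80,500,000.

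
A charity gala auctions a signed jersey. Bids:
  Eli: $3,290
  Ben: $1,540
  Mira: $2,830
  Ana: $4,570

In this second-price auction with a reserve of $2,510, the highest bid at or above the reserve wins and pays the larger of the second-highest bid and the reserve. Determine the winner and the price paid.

Ana pays $3,290

Bids in order: 4,570 (Ana) > 3,290 (Eli) > 2,830 (Mira) > 1,540 (Ben)
Ana has the top bid at or above the reserve ($4,570).
Second-highest bid $3,290 exceeds the reserve $2,510 → payment $3,290.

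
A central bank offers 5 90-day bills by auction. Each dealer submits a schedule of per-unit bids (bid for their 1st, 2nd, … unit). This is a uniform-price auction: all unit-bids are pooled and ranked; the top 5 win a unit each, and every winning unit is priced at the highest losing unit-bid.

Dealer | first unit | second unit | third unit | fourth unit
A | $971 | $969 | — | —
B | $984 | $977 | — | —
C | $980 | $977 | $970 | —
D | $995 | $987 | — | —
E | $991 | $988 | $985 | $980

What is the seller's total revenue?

All unit-bids, highest first — top 5: 995 (D-1), 991 (E-1), 988 (E-2), 987 (D-2), 985 (E-3)
The (k+1)-th unit-bid is $984.
Allocation: D 2, E 3. Every unit priced at $984.
Revenue = 5 × 984 = $4,920.

Total revenue: $4,920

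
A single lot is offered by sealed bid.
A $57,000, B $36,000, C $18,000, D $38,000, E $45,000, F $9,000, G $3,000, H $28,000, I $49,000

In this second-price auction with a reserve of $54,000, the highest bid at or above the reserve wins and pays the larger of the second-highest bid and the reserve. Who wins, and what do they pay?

A pays $54,000

Sorting bids: 57,000 (A) > 49,000 (I) > 45,000 (E) > 38,000 (D) > 36,000 (B) > 28,000 (H) > …
Highest eligible bid: A at $57,000.
Second-highest bid $49,000 is below the reserve $54,000, so the reserve binds → payment $54,000.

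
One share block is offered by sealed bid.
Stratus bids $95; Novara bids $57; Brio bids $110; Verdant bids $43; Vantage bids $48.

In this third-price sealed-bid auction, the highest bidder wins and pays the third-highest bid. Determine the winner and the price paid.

Brio pays $57

Sorting bids: 110 (Brio) > 95 (Stratus) > 57 (Novara) > 48 (Vantage) > 43 (Verdant)
Brio is highest; pays the third-highest bid, $57.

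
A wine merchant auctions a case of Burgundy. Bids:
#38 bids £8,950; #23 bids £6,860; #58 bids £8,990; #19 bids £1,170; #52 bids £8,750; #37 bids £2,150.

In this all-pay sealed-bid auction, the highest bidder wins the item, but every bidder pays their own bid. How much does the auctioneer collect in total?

Total revenue: £36,870

Bids ranked: 8,990 (#58) > 8,950 (#38) > 8,750 (#52) > 6,860 (#23) > 2,150 (#37) > 1,170 (#19)
Every bidder forfeits their bid regardless of winning.
Revenue = 8,950 + 6,860 + 8,990 + 1,170 + 8,750 + 2,150 = £36,870.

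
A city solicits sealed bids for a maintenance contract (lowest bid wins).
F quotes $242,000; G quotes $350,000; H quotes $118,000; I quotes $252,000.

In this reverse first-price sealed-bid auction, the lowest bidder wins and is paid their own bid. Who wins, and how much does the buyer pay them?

Bids in order: 118,000 (H) < 242,000 (F) < 252,000 (I) < 350,000 (G)
H is lowest → is paid own bid, $118,000.

H is paid $118,000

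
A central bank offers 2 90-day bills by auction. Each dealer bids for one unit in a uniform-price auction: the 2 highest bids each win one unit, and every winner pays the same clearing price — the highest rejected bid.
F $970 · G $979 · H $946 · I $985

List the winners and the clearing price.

I, G; each pays $970

Bids ranked high→low: 985 (I), 979 (G), 970 (F), 946 (H)
Winners (2 units): I, G.
First losing bid is F's $970, which sets the uniform price.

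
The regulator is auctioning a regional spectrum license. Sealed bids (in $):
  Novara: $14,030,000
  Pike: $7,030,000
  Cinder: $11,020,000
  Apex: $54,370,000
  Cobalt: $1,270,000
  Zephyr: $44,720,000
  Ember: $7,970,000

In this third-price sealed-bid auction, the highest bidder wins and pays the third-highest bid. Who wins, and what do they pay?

Apex pays $14,030,000

Sorting bids: 54,370,000 (Apex) > 44,720,000 (Zephyr) > 14,030,000 (Novara) > 11,020,000 (Cinder) > 7,970,000 (Ember) > 7,030,000 (Pike) > …
Apex is highest; pays the third-highest bid, $14,030,000.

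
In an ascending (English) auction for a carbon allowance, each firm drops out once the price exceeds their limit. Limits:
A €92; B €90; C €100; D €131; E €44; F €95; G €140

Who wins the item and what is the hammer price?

Limits ranked: 140 (G) > 131 (D) > 100 (C) > 95 (F) > 92 (A) > 90 (B) > …
Once the price passes €131, only G is left; the hammer falls at D's limit of €131.

G wins at €131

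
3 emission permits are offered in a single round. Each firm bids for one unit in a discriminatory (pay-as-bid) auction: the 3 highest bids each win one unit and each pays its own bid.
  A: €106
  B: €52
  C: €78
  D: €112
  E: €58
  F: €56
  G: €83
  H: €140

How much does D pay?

D pays €112

Ordering the bids: 140 (H), 112 (D), 106 (A), 83 (G), 78 (C), …
Top 3: H, D, A.
D wins → own bid €112.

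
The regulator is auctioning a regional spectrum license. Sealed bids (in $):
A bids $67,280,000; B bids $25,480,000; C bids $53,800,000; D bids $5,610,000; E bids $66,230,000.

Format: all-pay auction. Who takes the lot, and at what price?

All-pay auction: the highest bidder wins the item, but every bidder pays their own bid.
Bids in order: 67,280,000 (A) > 66,230,000 (E) > 53,800,000 (C) > 25,480,000 (B) > 5,610,000 (D)
A is highest and takes the item; every bidder forfeits their bid.

A pays $67,280,000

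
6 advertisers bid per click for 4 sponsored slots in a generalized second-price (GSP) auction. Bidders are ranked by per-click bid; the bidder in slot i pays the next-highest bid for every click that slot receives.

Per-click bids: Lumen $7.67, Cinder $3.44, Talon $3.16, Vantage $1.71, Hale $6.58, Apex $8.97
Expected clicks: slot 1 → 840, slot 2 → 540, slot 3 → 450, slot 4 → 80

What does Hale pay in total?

Sorting advertisers: $8.97 (Apex) > $7.67 (Lumen) > $6.58 (Hale) > $3.44 (Cinder) > $3.16 (Talon) > …
Hale holds slot 3 → pays next bid $3.44 × 450 clicks = $1548.00.

Hale pays $1548.00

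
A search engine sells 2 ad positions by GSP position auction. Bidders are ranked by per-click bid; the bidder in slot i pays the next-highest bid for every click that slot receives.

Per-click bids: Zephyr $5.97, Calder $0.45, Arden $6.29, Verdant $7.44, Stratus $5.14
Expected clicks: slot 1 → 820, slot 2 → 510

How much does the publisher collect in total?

Total revenue: $8202.50

Per-click bids in order: $7.44 (Verdant) > $6.29 (Arden) > $5.97 (Zephyr) > …
Slot 1: Verdant pays $6.29 × 820 = $5157.80
Slot 2: Arden pays $5.97 × 510 = $3044.70
Total = $8202.50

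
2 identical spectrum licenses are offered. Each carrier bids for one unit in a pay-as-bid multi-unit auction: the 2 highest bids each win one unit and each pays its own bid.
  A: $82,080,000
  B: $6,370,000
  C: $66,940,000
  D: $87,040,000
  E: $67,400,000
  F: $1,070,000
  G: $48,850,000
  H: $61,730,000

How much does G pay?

Sorting: 87,040,000 (D), 82,080,000 (A), 67,400,000 (E), 66,940,000 (C), …
The 2 highest are D, A.
G does not win → $0.

G pays $0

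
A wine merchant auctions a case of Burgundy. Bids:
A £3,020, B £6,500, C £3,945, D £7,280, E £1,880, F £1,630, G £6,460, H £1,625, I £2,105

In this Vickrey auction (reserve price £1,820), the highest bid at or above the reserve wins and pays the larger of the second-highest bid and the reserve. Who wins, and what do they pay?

Bids ranked: 7,280 (D) > 6,500 (B) > 6,460 (G) > 3,945 (C) > 3,020 (A) > 2,105 (I) > …
Highest eligible bid: D at £7,280.
max(second-highest £6,500, reserve £1,820) = £6,500; the reserve does not bind.

D pays £6,500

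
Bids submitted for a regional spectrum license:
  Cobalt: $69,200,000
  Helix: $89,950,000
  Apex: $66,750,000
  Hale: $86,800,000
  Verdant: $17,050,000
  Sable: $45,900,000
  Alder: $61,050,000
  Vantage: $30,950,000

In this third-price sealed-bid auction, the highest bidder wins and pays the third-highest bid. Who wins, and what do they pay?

Bids in order: 89,950,000 (Helix) > 86,800,000 (Hale) > 69,200,000 (Cobalt) > 66,750,000 (Apex) > 61,050,000 (Alder) > 45,900,000 (Sable) > …
Helix is highest; pays the third-highest bid, $69,200,000.

Helix pays $69,200,000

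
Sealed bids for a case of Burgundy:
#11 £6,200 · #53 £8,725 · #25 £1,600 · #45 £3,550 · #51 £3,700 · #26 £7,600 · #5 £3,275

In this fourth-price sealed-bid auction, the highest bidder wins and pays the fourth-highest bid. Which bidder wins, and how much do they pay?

#53 pays £3,700

Sorting bids: 8,725 (#53) > 7,600 (#26) > 6,200 (#11) > 3,700 (#51) > 3,550 (#45) > 3,275 (#5) > …
#53 wins; payment is bid #4 in the ranking = £3,700.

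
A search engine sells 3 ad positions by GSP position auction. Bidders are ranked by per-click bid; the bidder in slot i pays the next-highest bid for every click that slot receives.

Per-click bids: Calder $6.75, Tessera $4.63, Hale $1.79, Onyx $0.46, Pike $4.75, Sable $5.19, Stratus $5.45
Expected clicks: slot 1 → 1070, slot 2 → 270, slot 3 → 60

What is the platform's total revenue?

Sorting advertisers: $6.75 (Calder) > $5.45 (Stratus) > $5.19 (Sable) > $4.75 (Pike) > …
Slot 1: Calder pays $5.45 × 1070 = $5831.50
Slot 2: Stratus pays $5.19 × 270 = $1401.30
Slot 3: Sable pays $4.75 × 60 = $285.00
Total = $7517.80

Total revenue: $7517.80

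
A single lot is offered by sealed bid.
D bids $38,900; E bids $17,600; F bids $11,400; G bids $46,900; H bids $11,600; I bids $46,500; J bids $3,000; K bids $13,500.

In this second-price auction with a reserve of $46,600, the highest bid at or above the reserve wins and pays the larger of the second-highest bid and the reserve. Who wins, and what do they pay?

G pays $46,600

Rule: the highest bid at or above the reserve wins and pays the larger of the second-highest bid and the reserve.
Bids in order: 46,900 (G) > 46,500 (I) > 38,900 (D) > 17,600 (E) > 13,500 (K) > 11,600 (H) > …
Highest eligible bid: G at $46,900.
max(second-highest $46,500, reserve $46,600) = $46,600.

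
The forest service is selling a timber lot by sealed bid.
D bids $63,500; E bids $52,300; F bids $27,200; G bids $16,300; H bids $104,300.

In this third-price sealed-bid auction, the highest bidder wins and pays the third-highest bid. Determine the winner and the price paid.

Third-price sealed-bid auction: the highest bidder wins and pays the third-highest bid.
Bids in order: 104,300 (H) > 63,500 (D) > 52,300 (E) > 27,200 (F) > 16,300 (G)
H wins; payment is bid #3 in the ranking = $52,300.

H pays $52,300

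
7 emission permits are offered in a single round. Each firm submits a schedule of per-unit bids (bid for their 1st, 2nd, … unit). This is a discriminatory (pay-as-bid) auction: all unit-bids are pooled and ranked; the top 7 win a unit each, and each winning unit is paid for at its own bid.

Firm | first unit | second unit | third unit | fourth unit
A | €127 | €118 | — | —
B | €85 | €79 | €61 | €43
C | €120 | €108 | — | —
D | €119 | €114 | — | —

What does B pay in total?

All unit-bids, highest first — top 7: 127 (A-1), 120 (C-1), 119 (D-1), 118 (A-2), 114 (D-2), 108 (C-2), 85 (B-1)
Next rejected bid: €79 (not a price — pay-as-bid).
B's winning unit-bids: 85 = €85.

B pays €85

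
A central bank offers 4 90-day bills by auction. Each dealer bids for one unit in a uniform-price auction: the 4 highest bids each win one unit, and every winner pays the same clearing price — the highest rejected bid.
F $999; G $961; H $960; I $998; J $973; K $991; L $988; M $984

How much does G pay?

Sorting: 999 (F), 998 (I), 991 (K), 988 (L), 984 (M), 973 (J), …
The 4 highest are F, I, K, L.
Clearing price = highest rejected bid = $984.
G does not win → pays $0.

G pays $0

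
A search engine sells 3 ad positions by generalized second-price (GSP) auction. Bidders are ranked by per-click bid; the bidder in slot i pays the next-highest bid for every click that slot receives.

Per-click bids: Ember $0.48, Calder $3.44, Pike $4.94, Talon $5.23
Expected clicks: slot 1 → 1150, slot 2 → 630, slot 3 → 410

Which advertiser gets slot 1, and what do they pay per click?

Ranked by bid: $5.23 (Talon) > $4.94 (Pike) > $3.44 (Calder) > $0.48 (Ember)
Slot 1 goes to the first-ranked bidder, Talon, who pays the next bid down: $4.94/click.

Talon; $4.94 per click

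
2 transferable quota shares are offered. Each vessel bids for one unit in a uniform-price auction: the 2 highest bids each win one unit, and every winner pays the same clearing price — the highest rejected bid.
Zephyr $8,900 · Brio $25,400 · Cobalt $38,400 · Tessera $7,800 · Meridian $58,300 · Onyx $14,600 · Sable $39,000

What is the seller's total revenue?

Bids ranked high→low: 58,300 (Meridian), 39,000 (Sable), 38,400 (Cobalt), 25,400 (Brio), …
The 2 highest are Meridian, Sable.
Clearing price = highest rejected bid = $38,400.
Total revenue = 2 × $38,400 = $76,800.

Total revenue: $76,800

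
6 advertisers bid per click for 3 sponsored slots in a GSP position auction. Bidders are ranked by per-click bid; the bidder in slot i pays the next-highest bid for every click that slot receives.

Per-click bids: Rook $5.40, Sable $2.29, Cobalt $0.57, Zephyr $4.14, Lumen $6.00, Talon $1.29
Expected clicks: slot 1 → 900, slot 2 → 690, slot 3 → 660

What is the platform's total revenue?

Ranked by bid: $6.00 (Lumen) > $5.40 (Rook) > $4.14 (Zephyr) > $2.29 (Sable) > …
Slot 1: Lumen pays $5.40 × 900 = $4860.00
Slot 2: Rook pays $4.14 × 690 = $2856.60
Slot 3: Zephyr pays $2.29 × 660 = $1511.40
Total = $9228.00

Total revenue: $9228.00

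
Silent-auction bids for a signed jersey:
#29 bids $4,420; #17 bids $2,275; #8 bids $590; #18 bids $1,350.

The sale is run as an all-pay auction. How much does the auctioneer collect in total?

Total revenue: $8,635

Rule: the highest bidder wins the item, but every bidder pays their own bid.
Bids ranked: 4,420 (#29) > 2,275 (#17) > 1,350 (#18) > 590 (#8)
#29 wins with the top bid; all bids are sunk regardless.
Every bidder forfeits their bid regardless of winning.
Revenue = 4,420 + 2,275 + 590 + 1,350 = $8,635.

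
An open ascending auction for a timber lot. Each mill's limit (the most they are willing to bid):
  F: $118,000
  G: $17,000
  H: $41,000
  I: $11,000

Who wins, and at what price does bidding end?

F wins at $41,000

Sorting limits: 118,000 (F) > 41,000 (H) > 17,000 (G) > 11,000 (I)
H is the last rival to drop out, at $41,000; F remains and wins at that price.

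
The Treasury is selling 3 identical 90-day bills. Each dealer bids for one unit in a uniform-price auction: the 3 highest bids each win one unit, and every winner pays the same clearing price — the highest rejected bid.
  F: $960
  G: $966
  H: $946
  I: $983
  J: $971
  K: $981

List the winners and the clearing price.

Ordering the bids: 983 (I), 981 (K), 971 (J), 966 (G), 960 (F), …
Winners (3 units): I, K, J.
Highest unsuccessful bid: $966 → clearing price.

I, K, J; each pays $966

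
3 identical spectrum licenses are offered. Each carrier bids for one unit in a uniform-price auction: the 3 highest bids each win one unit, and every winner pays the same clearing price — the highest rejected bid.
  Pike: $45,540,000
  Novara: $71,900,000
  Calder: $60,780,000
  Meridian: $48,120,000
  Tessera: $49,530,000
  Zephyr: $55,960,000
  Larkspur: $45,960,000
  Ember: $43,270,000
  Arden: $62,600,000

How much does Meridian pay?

Ordering the bids: 71,900,000 (Novara), 62,600,000 (Arden), 60,780,000 (Calder), 55,960,000 (Zephyr), 49,530,000 (Tessera), …
The 3 highest are Novara, Arden, Calder.
Highest unsuccessful bid: $55,960,000 → clearing price.
Meridian does not win → pays $0.

Meridian pays $0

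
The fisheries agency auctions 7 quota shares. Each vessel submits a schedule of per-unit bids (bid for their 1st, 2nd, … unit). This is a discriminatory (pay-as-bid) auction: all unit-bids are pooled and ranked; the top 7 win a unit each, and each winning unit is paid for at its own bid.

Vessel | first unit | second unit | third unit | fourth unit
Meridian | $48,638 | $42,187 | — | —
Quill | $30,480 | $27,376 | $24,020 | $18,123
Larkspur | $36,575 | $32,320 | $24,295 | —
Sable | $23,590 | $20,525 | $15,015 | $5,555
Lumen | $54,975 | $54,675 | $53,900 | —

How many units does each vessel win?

All unit-bids, highest first — top 7: 54,975 (Lumen-1), 54,675 (Lumen-2), 53,900 (Lumen-3), 48,638 (Meridian-1), 42,187 (Meridian-2), 36,575 (Larkspur-1), 32,320 (Larkspur-2)
Next rejected bid: $30,480 (not a price — pay-as-bid).
Allocation: Larkspur 2, Lumen 3, Meridian 2.

Larkspur 2, Lumen 3, Meridian 2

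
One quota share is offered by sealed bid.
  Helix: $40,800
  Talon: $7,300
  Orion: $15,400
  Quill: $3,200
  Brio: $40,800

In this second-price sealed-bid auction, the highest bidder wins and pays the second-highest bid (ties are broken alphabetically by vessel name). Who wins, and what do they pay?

Rule: the highest bidder wins and pays the second-highest bid.
Bids in order: 40,800 (Brio) > 40,800 (Helix) > 15,400 (Orion) > 7,300 (Talon) > 3,200 (Quill)
Tie at $40,800 → Brio wins by tie-break.
Brio wins with the highest bid; price is set by the runner-up at $40,800.

Brio pays $40,800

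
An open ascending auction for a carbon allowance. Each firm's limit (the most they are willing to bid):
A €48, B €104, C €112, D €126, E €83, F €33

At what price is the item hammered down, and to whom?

Sorting limits: 126 (D) > 112 (C) > 104 (B) > 83 (E) > 48 (A) > 33 (F)
Once the price passes €112, only D is left; the hammer falls at C's limit of €112.

D wins at €112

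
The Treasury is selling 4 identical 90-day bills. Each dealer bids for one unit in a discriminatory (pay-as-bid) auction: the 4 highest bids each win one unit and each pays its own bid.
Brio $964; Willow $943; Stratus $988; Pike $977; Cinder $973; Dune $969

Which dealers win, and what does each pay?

Stratus $988, Pike $977, Cinder $973, Dune $969

Ordering the bids: 988 (Stratus), 977 (Pike), 973 (Cinder), 969 (Dune), 964 (Brio), 943 (Willow)
Winners (4 units): Stratus, Pike, Cinder, Dune.
Each winner pays its own bid: Stratus $988, Pike $977, Cinder $973, Dune $969.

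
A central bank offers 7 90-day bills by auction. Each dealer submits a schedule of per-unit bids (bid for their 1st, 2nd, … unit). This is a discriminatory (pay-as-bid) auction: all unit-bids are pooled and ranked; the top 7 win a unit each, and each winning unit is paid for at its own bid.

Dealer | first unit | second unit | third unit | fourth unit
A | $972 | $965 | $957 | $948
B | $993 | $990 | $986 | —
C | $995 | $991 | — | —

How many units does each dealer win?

A 2, B 3, C 2

All unit-bids, highest first — top 7: 995 (C-1), 993 (B-1), 991 (C-2), 990 (B-2), 986 (B-3), 972 (A-1), 965 (A-2)
Next rejected bid: $957 (not a price — pay-as-bid).
Allocation: A 2, B 3, C 2.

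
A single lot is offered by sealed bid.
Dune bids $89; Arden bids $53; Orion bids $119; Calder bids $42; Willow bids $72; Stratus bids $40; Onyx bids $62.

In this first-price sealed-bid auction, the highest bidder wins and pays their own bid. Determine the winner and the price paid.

Orion pays $119

Rule: the highest bidder wins and pays their own bid.
Sorting bids: 119 (Orion) > 89 (Dune) > 72 (Willow) > 62 (Onyx) > 53 (Arden) > 42 (Calder) > …
First-price: Orion pays what they bid, $119.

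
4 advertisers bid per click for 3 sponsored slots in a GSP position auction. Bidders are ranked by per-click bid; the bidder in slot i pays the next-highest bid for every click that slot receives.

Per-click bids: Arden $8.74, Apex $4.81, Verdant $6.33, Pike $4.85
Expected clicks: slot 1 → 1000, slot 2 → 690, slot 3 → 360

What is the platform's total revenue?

Sorting advertisers: $8.74 (Arden) > $6.33 (Verdant) > $4.85 (Pike) > $4.81 (Apex)
Slot 1: Arden pays $6.33 × 1000 = $6330.00
Slot 2: Verdant pays $4.85 × 690 = $3346.50
Slot 3: Pike pays $4.81 × 360 = $1731.60
Total = $11408.10

Total revenue: $11408.10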